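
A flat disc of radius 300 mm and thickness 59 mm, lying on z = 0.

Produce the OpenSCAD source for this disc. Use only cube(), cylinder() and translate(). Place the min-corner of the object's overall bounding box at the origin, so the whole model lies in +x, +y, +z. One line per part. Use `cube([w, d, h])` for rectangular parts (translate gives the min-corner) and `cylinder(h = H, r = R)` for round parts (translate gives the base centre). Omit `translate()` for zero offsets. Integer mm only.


translate([300, 300, 0]) cylinder(h = 59, r = 300);


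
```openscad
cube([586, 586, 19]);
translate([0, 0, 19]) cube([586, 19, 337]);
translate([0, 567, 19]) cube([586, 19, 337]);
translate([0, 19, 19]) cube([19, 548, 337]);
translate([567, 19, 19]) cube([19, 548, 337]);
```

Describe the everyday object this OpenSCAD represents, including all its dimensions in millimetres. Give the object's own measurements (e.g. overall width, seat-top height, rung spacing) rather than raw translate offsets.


An open-topped rectangular box: outside dimensions 586×586×356 mm, with a uniform wall and base thickness of 19 mm. The base is a full 586×586 slab on the floor; four walls sit on top of the base. The front and back walls (the −y and +y sides) span the full width; the two side walls fit between them.


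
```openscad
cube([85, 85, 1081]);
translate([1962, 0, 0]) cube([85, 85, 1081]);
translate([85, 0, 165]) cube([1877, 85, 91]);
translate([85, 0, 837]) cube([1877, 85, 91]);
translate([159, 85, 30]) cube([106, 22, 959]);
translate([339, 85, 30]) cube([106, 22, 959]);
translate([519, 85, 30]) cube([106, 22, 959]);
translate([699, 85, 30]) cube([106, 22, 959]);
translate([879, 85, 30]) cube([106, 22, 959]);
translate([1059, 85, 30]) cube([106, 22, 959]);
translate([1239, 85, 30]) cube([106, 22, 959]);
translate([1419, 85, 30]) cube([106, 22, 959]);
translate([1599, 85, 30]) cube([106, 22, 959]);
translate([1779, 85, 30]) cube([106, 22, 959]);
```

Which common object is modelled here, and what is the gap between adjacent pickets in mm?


A fence section. The picket gap is 74 mm.

Two posts, two rails, 10 pickets — a fence section. Span 1877 mm holds 10 pickets of 106 mm with 11 equal gaps: ⌊(1877 − 10·106) / 11⌋ = 74 mm.


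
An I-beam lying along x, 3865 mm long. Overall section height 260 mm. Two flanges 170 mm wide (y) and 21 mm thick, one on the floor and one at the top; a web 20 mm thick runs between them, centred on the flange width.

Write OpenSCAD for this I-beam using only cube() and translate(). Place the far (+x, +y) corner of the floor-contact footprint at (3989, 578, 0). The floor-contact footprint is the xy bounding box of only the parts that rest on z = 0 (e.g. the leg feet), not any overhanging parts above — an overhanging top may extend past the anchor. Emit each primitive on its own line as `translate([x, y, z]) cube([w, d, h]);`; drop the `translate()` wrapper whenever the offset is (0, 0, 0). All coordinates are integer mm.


translate([124, 408, 0]) cube([3865, 170, 21]);
translate([124, 483, 21]) cube([3865, 20, 218]);
translate([124, 408, 239]) cube([3865, 170, 21]);


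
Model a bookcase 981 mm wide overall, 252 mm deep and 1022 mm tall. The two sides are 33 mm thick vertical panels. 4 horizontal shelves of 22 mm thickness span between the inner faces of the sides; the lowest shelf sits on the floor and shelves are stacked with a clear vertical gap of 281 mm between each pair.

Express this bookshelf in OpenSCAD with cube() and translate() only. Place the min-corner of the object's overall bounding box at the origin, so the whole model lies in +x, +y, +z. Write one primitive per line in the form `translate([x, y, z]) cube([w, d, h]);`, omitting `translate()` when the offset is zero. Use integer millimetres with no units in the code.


cube([33, 252, 1022]);
translate([948, 0, 0]) cube([33, 252, 1022]);
translate([33, 0, 0]) cube([915, 252, 22]);
translate([33, 0, 303]) cube([915, 252, 22]);
translate([33, 0, 606]) cube([915, 252, 22]);
translate([33, 0, 909]) cube([915, 252, 22]);


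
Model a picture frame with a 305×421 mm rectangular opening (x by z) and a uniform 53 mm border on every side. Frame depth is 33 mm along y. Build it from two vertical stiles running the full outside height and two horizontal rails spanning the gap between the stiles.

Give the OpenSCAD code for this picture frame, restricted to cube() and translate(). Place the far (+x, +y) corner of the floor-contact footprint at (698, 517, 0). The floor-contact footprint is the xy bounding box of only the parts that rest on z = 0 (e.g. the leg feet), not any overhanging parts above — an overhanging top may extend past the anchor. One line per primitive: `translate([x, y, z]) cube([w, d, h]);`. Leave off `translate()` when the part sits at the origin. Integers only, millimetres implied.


translate([287, 484, 0]) cube([53, 33, 527]);
translate([645, 484, 0]) cube([53, 33, 527]);
translate([340, 484, 0]) cube([305, 33, 53]);
translate([340, 484, 474]) cube([305, 33, 53]);


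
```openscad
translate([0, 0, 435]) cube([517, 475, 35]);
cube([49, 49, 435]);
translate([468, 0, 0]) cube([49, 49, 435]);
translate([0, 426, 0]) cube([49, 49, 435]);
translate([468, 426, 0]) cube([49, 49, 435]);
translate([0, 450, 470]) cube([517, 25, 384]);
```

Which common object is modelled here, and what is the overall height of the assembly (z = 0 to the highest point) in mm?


A chair. The overall height is 854 mm.

A slab on four corner posts with a tall panel at the back — a chair. The seat slab sits at z = 435 with thickness 35, and the 384 mm backrest starts at the seat top, so the overall height is 435 + 35 + 384 = 854 mm.


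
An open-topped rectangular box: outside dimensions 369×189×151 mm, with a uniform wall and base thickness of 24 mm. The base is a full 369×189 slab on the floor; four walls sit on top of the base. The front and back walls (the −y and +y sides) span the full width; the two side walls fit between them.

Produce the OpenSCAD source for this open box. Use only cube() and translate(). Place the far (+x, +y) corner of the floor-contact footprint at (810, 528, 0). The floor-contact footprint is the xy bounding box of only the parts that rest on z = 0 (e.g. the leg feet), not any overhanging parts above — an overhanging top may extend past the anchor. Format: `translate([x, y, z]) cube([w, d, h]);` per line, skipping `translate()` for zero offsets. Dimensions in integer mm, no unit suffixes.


translate([441, 339, 0]) cube([369, 189, 24]);
translate([441, 339, 24]) cube([369, 24, 127]);
translate([441, 504, 24]) cube([369, 24, 127]);
translate([441, 363, 24]) cube([24, 141, 127]);
translate([786, 363, 24]) cube([24, 141, 127]);


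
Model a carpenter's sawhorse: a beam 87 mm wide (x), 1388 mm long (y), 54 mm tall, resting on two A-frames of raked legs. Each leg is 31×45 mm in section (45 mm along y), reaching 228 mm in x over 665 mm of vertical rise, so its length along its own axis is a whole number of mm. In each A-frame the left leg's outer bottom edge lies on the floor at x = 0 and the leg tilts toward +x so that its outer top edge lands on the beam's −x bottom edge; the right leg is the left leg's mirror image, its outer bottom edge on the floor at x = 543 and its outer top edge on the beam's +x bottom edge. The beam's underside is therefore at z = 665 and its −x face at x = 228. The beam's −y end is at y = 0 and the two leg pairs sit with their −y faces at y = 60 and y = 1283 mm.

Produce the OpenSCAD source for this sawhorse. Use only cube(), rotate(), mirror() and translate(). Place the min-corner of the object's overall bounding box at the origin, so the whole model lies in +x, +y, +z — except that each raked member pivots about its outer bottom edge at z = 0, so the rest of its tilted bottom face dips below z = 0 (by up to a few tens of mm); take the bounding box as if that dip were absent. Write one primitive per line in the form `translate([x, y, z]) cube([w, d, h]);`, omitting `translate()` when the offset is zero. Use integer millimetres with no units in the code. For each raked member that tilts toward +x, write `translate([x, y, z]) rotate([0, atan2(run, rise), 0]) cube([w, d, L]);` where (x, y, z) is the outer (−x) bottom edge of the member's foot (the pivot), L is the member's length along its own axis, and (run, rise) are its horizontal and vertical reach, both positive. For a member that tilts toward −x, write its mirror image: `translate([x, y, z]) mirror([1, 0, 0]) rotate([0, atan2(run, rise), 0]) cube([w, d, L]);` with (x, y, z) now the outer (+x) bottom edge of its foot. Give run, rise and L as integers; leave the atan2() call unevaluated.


// leg length = √(228² + 665²) = 703
// right-leg outer foot x = 2·228 + 87 = 543
// beam min-corner = (228, 0, 665)
translate([228, 0, 665]) cube([87, 1388, 54]);
translate([0, 60, 0]) rotate([0, atan2(228, 665), 0]) cube([31, 45, 703]);
translate([543, 60, 0]) mirror([1, 0, 0]) rotate([0, atan2(228, 665), 0]) cube([31, 45, 703]);
translate([0, 1283, 0]) rotate([0, atan2(228, 665), 0]) cube([31, 45, 703]);
translate([543, 1283, 0]) mirror([1, 0, 0]) rotate([0, atan2(228, 665), 0]) cube([31, 45, 703]);


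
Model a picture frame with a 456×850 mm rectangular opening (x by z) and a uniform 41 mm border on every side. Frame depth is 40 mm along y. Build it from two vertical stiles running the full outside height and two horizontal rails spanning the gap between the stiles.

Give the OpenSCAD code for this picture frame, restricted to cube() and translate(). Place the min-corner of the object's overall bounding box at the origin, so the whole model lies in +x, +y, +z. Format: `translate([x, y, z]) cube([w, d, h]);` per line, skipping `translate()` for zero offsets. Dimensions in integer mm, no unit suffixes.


cube([41, 40, 932]);
translate([497, 0, 0]) cube([41, 40, 932]);
translate([41, 0, 0]) cube([456, 40, 41]);
translate([41, 0, 891]) cube([456, 40, 41]);


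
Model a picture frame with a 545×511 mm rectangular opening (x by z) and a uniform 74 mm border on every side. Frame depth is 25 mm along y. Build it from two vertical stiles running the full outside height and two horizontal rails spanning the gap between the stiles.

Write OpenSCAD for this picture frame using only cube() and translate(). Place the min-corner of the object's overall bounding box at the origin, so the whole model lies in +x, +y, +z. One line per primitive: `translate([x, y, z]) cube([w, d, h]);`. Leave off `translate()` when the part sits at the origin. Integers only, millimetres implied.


cube([74, 25, 659]);
translate([619, 0, 0]) cube([74, 25, 659]);
translate([74, 0, 0]) cube([545, 25, 74]);
translate([74, 0, 585]) cube([545, 25, 74]);


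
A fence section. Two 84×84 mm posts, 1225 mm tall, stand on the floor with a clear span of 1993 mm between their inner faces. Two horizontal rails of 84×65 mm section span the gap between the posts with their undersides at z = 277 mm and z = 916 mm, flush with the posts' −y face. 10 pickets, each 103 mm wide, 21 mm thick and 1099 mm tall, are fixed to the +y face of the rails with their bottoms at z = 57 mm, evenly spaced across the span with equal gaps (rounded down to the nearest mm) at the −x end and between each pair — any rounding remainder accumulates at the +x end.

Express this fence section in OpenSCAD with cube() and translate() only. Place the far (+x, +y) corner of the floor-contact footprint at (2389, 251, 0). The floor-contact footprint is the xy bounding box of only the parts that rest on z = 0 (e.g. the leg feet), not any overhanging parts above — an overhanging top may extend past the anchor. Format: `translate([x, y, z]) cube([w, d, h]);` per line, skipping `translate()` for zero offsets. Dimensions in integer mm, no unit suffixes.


translate([228, 167, 0]) cube([84, 84, 1225]);
translate([2305, 167, 0]) cube([84, 84, 1225]);
translate([312, 167, 277]) cube([1993, 84, 65]);
translate([312, 167, 916]) cube([1993, 84, 65]);
translate([399, 251, 57]) cube([103, 21, 1099]);
translate([589, 251, 57]) cube([103, 21, 1099]);
translate([779, 251, 57]) cube([103, 21, 1099]);
translate([969, 251, 57]) cube([103, 21, 1099]);
translate([1159, 251, 57]) cube([103, 21, 1099]);
translate([1349, 251, 57]) cube([103, 21, 1099]);
translate([1539, 251, 57]) cube([103, 21, 1099]);
translate([1729, 251, 57]) cube([103, 21, 1099]);
translate([1919, 251, 57]) cube([103, 21, 1099]);
translate([2109, 251, 57]) cube([103, 21, 1099]);


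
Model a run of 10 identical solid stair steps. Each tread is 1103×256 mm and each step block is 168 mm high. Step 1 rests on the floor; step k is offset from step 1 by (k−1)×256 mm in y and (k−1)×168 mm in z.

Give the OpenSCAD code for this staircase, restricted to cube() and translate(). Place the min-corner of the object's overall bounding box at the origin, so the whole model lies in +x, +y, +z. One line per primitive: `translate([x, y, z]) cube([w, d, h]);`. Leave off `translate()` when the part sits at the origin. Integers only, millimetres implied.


cube([1103, 256, 168]);
translate([0, 256, 168]) cube([1103, 256, 168]);
translate([0, 512, 336]) cube([1103, 256, 168]);
translate([0, 768, 504]) cube([1103, 256, 168]);
translate([0, 1024, 672]) cube([1103, 256, 168]);
translate([0, 1280, 840]) cube([1103, 256, 168]);
translate([0, 1536, 1008]) cube([1103, 256, 168]);
translate([0, 1792, 1176]) cube([1103, 256, 168]);
translate([0, 2048, 1344]) cube([1103, 256, 168]);
translate([0, 2304, 1512]) cube([1103, 256, 168]);


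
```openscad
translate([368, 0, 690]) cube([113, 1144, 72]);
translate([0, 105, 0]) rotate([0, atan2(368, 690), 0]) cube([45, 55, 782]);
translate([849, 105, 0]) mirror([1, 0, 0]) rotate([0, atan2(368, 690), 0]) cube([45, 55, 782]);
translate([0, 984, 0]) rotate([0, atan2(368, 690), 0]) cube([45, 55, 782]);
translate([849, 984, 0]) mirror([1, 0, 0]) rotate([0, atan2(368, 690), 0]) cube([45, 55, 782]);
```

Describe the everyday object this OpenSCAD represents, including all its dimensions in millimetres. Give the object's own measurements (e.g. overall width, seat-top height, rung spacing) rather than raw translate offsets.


A sawhorse. A 113×1144×72 mm beam (x, y, z) sits on two A-frame leg pairs. Each pair is two raked legs of 45×55 mm section (55 mm along y) splaying symmetrically in x. Each leg rises 690 mm vertically over 368 mm of horizontal reach and is 782 mm long along its own axis. Every leg's outer bottom edge rests on the floor and its outer top edge meets a bottom edge of the beam — the left legs (tilting toward +x) meet the beam's −x bottom edge, the right legs (their mirror images, tilting toward −x) meet its +x bottom edge — so the leg tops tuck under the beam, the beam's underside is 690 mm above the floor, and the feet are 849 mm apart outside-to-outside with the beam centred between them. The two leg pairs are set in 105 mm from either end of the beam.


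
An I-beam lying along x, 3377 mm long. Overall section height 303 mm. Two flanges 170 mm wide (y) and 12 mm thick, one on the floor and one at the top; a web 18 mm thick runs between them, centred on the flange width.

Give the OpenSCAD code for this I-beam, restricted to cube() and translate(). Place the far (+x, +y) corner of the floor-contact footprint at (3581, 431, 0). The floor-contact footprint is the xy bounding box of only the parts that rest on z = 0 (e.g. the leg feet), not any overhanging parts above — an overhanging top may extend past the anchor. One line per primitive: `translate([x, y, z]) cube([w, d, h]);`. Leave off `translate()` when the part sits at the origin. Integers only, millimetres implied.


translate([204, 261, 0]) cube([3377, 170, 12]);
translate([204, 337, 12]) cube([3377, 18, 279]);
translate([204, 261, 291]) cube([3377, 170, 12]);


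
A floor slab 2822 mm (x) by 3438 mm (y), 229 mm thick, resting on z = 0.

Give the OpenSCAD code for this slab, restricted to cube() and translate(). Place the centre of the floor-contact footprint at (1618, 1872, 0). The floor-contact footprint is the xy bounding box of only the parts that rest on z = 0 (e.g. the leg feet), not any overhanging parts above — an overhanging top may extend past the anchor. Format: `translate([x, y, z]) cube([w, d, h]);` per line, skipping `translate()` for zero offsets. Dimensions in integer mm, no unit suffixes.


translate([207, 153, 0]) cube([2822, 3438, 229]);


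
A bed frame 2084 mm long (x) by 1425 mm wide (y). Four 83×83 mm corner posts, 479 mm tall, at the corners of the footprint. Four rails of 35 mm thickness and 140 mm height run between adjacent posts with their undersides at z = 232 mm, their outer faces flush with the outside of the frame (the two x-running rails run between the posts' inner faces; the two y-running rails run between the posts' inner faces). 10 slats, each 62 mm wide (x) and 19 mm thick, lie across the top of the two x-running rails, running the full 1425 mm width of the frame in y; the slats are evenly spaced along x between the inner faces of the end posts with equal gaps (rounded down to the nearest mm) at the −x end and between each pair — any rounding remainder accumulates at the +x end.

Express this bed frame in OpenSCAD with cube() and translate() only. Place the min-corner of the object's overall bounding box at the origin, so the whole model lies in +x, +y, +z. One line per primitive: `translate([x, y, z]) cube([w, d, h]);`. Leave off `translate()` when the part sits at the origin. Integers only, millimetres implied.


cube([83, 83, 479]);
translate([0, 1342, 0]) cube([83, 83, 479]);
translate([2001, 0, 0]) cube([83, 83, 479]);
translate([2001, 1342, 0]) cube([83, 83, 479]);
translate([83, 0, 232]) cube([1918, 35, 140]);
translate([83, 1390, 232]) cube([1918, 35, 140]);
translate([0, 83, 232]) cube([35, 1259, 140]);
translate([2049, 83, 232]) cube([35, 1259, 140]);
translate([201, 0, 372]) cube([62, 1425, 19]);
translate([381, 0, 372]) cube([62, 1425, 19]);
translate([561, 0, 372]) cube([62, 1425, 19]);
translate([741, 0, 372]) cube([62, 1425, 19]);
translate([921, 0, 372]) cube([62, 1425, 19]);
translate([1101, 0, 372]) cube([62, 1425, 19]);
translate([1281, 0, 372]) cube([62, 1425, 19]);
translate([1461, 0, 372]) cube([62, 1425, 19]);
translate([1641, 0, 372]) cube([62, 1425, 19]);
translate([1821, 0, 372]) cube([62, 1425, 19]);


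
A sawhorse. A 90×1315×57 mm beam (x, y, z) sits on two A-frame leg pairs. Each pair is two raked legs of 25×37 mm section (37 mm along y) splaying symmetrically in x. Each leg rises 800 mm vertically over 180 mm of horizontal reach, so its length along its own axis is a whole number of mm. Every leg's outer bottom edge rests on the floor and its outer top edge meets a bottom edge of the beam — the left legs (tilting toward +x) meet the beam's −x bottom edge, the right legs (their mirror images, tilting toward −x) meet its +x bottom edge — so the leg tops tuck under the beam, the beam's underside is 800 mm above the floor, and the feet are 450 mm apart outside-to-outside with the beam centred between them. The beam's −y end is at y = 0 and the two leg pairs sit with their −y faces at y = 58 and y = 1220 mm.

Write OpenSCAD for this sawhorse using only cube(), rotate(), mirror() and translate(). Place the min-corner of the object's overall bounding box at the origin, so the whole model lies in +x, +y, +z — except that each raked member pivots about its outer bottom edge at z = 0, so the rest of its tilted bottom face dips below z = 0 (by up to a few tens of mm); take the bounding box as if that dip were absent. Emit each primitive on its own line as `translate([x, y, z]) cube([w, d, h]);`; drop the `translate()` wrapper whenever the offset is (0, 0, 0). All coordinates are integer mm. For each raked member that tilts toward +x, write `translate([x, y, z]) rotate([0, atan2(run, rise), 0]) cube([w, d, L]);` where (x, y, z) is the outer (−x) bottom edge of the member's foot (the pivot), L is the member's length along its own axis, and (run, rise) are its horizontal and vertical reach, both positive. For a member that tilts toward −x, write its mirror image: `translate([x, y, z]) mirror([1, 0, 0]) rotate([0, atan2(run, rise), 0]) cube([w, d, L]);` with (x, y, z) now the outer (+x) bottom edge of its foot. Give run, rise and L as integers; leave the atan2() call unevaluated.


translate([180, 0, 800]) cube([90, 1315, 57]);
translate([0, 58, 0]) rotate([0, atan2(180, 800), 0]) cube([25, 37, 820]);
translate([450, 58, 0]) mirror([1, 0, 0]) rotate([0, atan2(180, 800), 0]) cube([25, 37, 820]);
translate([0, 1220, 0]) rotate([0, atan2(180, 800), 0]) cube([25, 37, 820]);
translate([450, 1220, 0]) mirror([1, 0, 0]) rotate([0, atan2(180, 800), 0]) cube([25, 37, 820]);


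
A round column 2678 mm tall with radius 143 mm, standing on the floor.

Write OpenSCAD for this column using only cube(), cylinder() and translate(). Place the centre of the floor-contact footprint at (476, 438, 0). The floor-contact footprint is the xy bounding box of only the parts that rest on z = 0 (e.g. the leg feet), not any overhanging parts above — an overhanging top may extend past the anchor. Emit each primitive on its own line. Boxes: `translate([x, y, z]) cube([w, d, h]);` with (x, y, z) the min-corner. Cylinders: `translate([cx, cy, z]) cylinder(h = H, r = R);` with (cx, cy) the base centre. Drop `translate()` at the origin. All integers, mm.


translate([476, 438, 0]) cylinder(h = 2678, r = 143);


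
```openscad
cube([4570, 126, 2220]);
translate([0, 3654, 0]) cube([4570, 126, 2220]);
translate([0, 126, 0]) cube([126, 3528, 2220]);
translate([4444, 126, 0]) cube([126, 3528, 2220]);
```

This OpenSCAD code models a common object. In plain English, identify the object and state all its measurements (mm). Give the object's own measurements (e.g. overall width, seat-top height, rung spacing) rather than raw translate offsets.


The wall frame of a small rectangular building: four walls, each 2220 mm tall and 126 mm thick, enclosing a footprint 4570 mm (x) by 3780 mm (y) outside-to-outside, with no floor or roof. The front and back walls (the −y and +y sides) span the full width; the two side walls fit between them.


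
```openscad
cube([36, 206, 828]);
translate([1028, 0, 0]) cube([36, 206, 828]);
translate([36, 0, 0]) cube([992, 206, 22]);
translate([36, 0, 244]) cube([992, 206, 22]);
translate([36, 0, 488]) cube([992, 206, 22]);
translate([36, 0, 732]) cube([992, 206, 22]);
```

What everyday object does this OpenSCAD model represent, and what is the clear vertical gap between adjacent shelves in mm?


A bookshelf. The clear shelf gap is 222 mm.

Two tall side panels with 4 horizontal boards between them — a bookshelf. The first two shelf undersides are at z = 0 and z = 244; with shelf thickness 22, the clear gap is 244 − 0 − 22 = 222 mm.


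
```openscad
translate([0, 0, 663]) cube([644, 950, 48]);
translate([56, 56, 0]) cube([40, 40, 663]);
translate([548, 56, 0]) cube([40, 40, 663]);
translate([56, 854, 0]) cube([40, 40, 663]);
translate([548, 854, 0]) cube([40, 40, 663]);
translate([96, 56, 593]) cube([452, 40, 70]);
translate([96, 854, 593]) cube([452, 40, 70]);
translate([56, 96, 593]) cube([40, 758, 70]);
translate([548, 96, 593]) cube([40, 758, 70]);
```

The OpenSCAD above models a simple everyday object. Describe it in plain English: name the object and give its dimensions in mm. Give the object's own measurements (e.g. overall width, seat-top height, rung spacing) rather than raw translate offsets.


A table: top 644 mm (x) × 950 mm (y), 48 mm thick, upper face at z = 711 mm, on four 40×40 mm square legs, each inset 56 mm from the nearest pair of top edges from z = 0 to the bottom of the top. Four apron rails, 40 mm thick and 70 mm tall, run between adjacent legs with their top edges flush with the underside of the top and their outer faces flush with the legs' outer faces.


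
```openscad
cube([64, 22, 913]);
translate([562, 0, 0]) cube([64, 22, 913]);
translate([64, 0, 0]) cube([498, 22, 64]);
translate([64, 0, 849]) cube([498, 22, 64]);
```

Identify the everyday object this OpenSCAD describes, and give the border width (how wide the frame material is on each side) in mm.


A picture frame. The border width is 64 mm.

Four thin pieces enclosing a rectangular opening — a picture frame. The two full-height stiles are 913 mm tall; the top rail sits at z = 849 and is 64 mm tall, so the border above the opening is 913 − 849 = 64 mm, matching the stile x-width.


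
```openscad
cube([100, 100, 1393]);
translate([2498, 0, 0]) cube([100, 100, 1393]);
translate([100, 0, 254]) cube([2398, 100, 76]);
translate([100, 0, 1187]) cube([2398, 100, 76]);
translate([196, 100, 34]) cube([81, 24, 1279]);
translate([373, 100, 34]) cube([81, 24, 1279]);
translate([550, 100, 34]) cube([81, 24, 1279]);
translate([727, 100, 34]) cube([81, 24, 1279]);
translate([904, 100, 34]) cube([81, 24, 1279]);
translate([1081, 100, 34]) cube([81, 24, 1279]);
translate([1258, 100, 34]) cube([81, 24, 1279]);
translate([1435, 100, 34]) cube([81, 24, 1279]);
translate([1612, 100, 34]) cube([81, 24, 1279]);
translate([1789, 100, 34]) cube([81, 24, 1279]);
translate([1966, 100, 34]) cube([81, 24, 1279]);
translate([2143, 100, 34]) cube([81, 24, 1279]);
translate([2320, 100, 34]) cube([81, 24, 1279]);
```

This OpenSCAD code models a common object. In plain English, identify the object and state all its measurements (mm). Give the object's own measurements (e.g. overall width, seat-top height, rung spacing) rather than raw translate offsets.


A fence section. Two 100×100 mm posts, 1393 mm tall, stand on the floor with a clear span of 2398 mm between their inner faces. Two horizontal rails of 100×76 mm section span the gap between the posts with their undersides at z = 254 mm and z = 1187 mm, flush with the posts' −y face. 13 pickets, each 81 mm wide, 24 mm thick and 1279 mm tall, are fixed to the +y face of the rails with their bottoms at z = 34 mm, spaced across the span with a 96 mm gap after the −x post and between neighbouring pickets, with 97 mm left before the +x post.


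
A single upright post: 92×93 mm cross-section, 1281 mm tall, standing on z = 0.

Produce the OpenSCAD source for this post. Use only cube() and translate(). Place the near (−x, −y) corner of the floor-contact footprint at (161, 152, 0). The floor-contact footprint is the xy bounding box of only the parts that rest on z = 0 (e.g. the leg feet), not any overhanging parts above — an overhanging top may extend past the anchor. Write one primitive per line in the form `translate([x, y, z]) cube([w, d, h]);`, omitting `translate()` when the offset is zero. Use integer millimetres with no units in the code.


translate([161, 152, 0]) cube([92, 93, 1281]);


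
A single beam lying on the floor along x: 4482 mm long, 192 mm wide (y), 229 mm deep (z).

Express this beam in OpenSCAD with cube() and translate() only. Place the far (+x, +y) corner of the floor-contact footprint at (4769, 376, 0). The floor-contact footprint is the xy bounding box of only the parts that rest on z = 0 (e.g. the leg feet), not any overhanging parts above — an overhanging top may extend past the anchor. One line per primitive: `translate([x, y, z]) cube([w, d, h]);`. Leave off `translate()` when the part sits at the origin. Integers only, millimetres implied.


translate([287, 184, 0]) cube([4482, 192, 229]);


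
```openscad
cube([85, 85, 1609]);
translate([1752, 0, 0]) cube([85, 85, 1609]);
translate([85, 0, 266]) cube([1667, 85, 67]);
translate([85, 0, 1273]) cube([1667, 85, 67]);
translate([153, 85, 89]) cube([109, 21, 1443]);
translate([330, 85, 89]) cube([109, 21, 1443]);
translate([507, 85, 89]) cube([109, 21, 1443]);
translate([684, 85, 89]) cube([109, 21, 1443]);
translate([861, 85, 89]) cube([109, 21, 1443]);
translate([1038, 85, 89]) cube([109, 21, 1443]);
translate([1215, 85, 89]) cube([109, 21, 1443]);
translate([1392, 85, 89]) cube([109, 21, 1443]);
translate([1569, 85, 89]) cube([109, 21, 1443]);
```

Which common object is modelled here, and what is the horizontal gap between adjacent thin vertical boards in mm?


A fence section. The picket gap is 68 mm.

Two posts, two rails, 9 pickets — a fence section. Span 1667 mm holds 9 pickets of 109 mm with 10 equal gaps: ⌊(1667 − 9·109) / 10⌋ = 68 mm.


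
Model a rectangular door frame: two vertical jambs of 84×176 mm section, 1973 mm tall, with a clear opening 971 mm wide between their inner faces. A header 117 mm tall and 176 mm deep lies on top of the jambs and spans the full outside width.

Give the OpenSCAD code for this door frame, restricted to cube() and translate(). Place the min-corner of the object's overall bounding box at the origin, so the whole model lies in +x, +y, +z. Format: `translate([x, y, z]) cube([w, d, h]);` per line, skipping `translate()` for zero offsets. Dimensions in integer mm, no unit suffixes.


cube([84, 176, 1973]);
translate([1055, 0, 0]) cube([84, 176, 1973]);
translate([0, 0, 1973]) cube([1139, 176, 117]);


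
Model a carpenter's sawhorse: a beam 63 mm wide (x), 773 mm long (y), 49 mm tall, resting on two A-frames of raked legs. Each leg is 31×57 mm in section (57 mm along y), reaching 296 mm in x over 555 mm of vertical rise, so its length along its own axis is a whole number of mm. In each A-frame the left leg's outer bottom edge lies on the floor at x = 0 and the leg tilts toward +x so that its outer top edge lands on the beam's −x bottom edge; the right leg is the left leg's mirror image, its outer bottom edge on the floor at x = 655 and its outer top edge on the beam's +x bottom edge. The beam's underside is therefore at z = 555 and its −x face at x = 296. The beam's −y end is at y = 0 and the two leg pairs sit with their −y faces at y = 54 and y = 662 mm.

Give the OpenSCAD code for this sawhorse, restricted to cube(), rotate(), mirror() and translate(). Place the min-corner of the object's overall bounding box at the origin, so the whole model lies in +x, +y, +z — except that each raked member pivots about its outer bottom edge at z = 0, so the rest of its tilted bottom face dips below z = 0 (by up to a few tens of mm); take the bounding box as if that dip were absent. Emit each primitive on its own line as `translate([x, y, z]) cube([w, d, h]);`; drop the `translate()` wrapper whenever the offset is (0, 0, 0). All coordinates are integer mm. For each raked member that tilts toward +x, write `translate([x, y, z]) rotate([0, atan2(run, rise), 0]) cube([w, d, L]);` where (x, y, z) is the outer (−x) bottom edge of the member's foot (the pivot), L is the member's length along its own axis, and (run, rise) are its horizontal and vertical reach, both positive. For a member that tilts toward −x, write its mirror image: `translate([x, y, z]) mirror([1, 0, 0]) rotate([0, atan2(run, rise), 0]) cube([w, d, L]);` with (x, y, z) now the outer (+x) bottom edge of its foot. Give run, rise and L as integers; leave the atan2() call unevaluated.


translate([296, 0, 555]) cube([63, 773, 49]);
translate([0, 54, 0]) rotate([0, atan2(296, 555), 0]) cube([31, 57, 629]);
translate([655, 54, 0]) mirror([1, 0, 0]) rotate([0, atan2(296, 555), 0]) cube([31, 57, 629]);
translate([0, 662, 0]) rotate([0, atan2(296, 555), 0]) cube([31, 57, 629]);
translate([655, 662, 0]) mirror([1, 0, 0]) rotate([0, atan2(296, 555), 0]) cube([31, 57, 629]);


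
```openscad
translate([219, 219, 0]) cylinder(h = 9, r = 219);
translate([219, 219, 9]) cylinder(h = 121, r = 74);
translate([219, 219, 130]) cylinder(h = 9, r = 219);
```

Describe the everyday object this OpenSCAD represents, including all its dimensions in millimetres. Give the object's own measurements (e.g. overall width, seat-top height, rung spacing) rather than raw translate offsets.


A spool: two coaxial disc flanges of radius 219 mm and thickness 9 mm, joined by a core cylinder of radius 74 mm and height 121 mm. The lower flange rests on z = 0 and the three cylinders share a vertical axis.


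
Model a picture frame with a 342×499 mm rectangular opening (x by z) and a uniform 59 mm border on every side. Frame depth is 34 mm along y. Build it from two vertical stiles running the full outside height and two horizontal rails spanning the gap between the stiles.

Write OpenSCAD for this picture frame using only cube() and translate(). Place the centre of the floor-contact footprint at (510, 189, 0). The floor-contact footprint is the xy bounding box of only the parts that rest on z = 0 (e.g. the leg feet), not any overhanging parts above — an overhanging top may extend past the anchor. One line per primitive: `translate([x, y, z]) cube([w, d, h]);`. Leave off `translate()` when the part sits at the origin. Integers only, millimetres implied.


translate([280, 172, 0]) cube([59, 34, 617]);
translate([681, 172, 0]) cube([59, 34, 617]);
translate([339, 172, 0]) cube([342, 34, 59]);
translate([339, 172, 558]) cube([342, 34, 59]);


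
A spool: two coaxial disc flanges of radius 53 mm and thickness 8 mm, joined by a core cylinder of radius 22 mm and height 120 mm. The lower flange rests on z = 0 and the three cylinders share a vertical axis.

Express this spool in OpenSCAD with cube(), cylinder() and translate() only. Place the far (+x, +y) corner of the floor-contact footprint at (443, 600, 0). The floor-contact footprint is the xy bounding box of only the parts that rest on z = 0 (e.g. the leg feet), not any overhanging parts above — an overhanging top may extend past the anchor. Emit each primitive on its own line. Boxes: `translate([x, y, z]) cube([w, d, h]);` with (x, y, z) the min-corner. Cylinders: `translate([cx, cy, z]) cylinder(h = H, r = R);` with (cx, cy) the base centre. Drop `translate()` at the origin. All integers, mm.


translate([390, 547, 0]) cylinder(h = 8, r = 53);
translate([390, 547, 8]) cylinder(h = 120, r = 22);
translate([390, 547, 128]) cylinder(h = 8, r = 53);


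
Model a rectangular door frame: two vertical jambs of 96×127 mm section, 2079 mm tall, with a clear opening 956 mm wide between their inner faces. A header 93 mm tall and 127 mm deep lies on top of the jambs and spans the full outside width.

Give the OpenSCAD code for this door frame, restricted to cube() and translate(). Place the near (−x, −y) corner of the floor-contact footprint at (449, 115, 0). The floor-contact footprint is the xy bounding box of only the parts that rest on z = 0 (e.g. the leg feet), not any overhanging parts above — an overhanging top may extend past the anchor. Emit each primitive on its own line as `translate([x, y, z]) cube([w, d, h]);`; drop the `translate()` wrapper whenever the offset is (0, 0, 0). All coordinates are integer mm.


translate([449, 115, 0]) cube([96, 127, 2079]);
translate([1501, 115, 0]) cube([96, 127, 2079]);
translate([449, 115, 2079]) cube([1148, 127, 93]);


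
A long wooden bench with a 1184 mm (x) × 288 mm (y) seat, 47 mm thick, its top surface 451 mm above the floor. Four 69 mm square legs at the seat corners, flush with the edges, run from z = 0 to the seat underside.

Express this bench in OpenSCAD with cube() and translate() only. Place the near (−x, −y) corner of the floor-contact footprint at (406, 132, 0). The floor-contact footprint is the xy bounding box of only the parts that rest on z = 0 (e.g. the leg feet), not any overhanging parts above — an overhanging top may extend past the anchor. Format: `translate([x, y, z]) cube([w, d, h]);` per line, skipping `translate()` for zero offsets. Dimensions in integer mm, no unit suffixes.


// leg_h = 451 − 47 = 404
translate([406, 132, 404]) cube([1184, 288, 47]);
translate([406, 132, 0]) cube([69, 69, 404]);
translate([406, 351, 0]) cube([69, 69, 404]);
translate([1521, 132, 0]) cube([69, 69, 404]);
translate([1521, 351, 0]) cube([69, 69, 404]);


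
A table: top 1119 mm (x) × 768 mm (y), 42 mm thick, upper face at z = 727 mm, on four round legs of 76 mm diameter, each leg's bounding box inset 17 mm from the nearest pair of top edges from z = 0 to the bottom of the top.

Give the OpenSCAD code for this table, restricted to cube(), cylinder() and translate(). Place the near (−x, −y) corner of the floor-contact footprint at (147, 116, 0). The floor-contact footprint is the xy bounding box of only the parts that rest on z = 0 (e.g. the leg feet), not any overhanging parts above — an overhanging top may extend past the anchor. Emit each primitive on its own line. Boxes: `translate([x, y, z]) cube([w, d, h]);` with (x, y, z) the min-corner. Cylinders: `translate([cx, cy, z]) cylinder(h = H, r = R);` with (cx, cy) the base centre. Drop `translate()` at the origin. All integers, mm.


translate([130, 99, 685]) cube([1119, 768, 42]);
translate([185, 154, 0]) cylinder(h = 685, r = 38);
translate([1194, 154, 0]) cylinder(h = 685, r = 38);
translate([185, 812, 0]) cylinder(h = 685, r = 38);
translate([1194, 812, 0]) cylinder(h = 685, r = 38);


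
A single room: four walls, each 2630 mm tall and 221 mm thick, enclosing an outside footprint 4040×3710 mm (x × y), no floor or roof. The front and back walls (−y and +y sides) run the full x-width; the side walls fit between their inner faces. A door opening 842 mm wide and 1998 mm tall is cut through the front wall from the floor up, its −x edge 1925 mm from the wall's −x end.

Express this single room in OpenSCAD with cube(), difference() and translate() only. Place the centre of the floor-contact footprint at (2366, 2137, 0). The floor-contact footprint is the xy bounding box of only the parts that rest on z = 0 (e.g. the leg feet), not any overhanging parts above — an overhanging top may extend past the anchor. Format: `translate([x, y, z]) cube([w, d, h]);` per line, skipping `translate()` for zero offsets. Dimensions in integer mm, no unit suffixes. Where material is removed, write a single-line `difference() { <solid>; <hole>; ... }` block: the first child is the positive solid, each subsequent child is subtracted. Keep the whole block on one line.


difference() { translate([346, 282, 0]) cube([4040, 221, 2630]); translate([2271, 282, 0]) cube([842, 221, 1998]); }
translate([346, 3771, 0]) cube([4040, 221, 2630]);
translate([346, 503, 0]) cube([221, 3268, 2630]);
translate([4165, 503, 0]) cube([221, 3268, 2630]);


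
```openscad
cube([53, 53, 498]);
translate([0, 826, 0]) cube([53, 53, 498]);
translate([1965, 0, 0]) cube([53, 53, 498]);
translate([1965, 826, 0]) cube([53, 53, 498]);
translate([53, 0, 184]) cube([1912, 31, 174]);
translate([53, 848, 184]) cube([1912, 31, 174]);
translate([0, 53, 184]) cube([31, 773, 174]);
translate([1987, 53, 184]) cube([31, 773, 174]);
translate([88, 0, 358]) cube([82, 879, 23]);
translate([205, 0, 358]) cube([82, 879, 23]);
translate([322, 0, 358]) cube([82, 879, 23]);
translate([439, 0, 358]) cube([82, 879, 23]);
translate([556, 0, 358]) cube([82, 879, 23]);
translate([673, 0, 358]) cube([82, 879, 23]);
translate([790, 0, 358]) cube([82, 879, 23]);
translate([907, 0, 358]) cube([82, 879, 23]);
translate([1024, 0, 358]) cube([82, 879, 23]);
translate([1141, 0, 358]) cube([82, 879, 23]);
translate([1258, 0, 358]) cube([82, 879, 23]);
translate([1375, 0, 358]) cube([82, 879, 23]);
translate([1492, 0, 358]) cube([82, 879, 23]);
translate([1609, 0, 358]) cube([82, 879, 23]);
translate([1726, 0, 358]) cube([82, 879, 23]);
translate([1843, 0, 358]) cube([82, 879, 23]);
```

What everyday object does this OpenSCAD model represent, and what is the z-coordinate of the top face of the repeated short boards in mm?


A bed frame. The slat-top height is 381 mm.

Four posts, four rails, and a row of slats — a bed frame. Slats sit on the rails at z = 184 + 174 = 358; with slat thickness 23, the top is 381 mm.


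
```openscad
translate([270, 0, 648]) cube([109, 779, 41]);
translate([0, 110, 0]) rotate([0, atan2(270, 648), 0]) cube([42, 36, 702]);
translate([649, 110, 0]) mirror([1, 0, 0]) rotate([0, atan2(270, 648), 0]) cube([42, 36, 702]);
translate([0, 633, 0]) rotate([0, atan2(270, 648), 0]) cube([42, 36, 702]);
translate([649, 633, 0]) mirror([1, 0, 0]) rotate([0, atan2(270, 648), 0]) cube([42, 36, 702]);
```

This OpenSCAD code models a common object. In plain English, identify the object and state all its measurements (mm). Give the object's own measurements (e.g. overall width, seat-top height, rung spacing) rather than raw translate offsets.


A sawhorse. A 109×779×41 mm beam (x, y, z) sits on two A-frame leg pairs. Each pair is two raked legs of 42×36 mm section (36 mm along y) splaying symmetrically in x. Each leg rises 648 mm vertically over 270 mm of horizontal reach and is 702 mm long along its own axis. Every leg's outer bottom edge rests on the floor and its outer top edge meets a bottom edge of the beam — the left legs (tilting toward +x) meet the beam's −x bottom edge, the right legs (their mirror images, tilting toward −x) meet its +x bottom edge — so the leg tops tuck under the beam, the beam's underside is 648 mm above the floor, and the feet are 649 mm apart outside-to-outside with the beam centred between them. The two leg pairs are set in 110 mm from either end of the beam.
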